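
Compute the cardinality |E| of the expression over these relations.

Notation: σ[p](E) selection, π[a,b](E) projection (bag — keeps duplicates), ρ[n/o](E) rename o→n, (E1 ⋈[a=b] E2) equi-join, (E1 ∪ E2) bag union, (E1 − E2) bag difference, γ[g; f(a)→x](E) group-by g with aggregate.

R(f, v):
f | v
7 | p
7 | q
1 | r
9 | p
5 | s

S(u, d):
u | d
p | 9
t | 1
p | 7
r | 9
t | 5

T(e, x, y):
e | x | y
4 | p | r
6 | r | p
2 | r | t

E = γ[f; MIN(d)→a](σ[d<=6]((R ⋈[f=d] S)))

Stepwise |·|:
  R → 5
  S → 5
  (R ⋈[f=d] S) → 6
  σ[d<=6]((R ⋈[f=d] S)) → 2
  γ[f; MIN(d)→a](σ[d<=6]((R ⋈[f=d] S))) → 2

|E| = 2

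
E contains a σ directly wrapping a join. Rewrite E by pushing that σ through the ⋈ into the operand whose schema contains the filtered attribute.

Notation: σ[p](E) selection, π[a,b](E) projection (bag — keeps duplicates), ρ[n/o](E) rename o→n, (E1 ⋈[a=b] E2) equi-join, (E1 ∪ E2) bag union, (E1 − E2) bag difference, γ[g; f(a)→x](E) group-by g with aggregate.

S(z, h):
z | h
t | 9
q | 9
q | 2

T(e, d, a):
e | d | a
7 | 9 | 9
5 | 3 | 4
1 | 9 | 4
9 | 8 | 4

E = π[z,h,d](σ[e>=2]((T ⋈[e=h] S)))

σ filters on e, owned by the left side.
E' = π[z,h,d]((σ[e>=2](T) ⋈[e=h] S))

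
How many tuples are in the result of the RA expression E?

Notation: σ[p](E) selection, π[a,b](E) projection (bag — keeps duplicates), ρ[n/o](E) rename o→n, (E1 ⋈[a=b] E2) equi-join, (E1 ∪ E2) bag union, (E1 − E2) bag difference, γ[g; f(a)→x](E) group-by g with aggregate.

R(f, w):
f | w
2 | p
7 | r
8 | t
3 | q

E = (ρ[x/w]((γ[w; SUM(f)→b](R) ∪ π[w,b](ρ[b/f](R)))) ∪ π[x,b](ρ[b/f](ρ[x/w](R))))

Per-node cardinality:
  R → 4
  γ[w; SUM(f)→b](R) → 4
  R → 4
  ρ[b/f](R) → 4
  π[w,b](ρ[b/f](R)) → 4
  (γ[w; SUM(f)→b](R) ∪ π[w,b](ρ[b/f](R))) → 8
  ρ[x/w]((γ[w; SUM(f)→b](R) ∪ π[w,b](ρ[b/f](R)))) → 8
  R → 4
  ρ[x/w](R) → 4
  ρ[b/f](ρ[x/w](R)) → 4
  π[x,b](ρ[b/f](ρ[x/w](R))) → 4
  (ρ[x/w]((γ[w; SUM(f)→b](R) ∪ π[w,b](ρ[b/f](R)))) ∪ π[x,b](ρ[b/f](ρ[x/w](R)))) → 12

|E| = 12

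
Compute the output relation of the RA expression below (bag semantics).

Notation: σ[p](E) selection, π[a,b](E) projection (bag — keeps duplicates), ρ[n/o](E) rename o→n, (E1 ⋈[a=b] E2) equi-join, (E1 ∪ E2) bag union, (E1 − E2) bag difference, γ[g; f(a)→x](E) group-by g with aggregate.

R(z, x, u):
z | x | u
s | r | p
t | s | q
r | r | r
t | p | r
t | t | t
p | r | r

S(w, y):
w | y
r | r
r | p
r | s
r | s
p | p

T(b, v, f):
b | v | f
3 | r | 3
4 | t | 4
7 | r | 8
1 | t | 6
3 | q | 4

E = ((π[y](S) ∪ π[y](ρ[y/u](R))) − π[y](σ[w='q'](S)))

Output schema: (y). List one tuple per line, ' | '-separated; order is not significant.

Subexpression sizes:
  S → 5
  π[y](S) → 5
  R → 6
  ρ[y/u](R) → 6
  π[y](ρ[y/u](R)) → 6
  (π[y](S) ∪ π[y](ρ[y/u](R))) → 11
  S → 5
  σ[w='q'](S) → 0
  π[y](σ[w='q'](S)) → 0
  ((π[y](S) ∪ π[y](ρ[y/u](R))) − π[y](σ[w='q'](S))) → 11

== RESULT ==
y
p
p
p
q
r
r
r
r
s
s
t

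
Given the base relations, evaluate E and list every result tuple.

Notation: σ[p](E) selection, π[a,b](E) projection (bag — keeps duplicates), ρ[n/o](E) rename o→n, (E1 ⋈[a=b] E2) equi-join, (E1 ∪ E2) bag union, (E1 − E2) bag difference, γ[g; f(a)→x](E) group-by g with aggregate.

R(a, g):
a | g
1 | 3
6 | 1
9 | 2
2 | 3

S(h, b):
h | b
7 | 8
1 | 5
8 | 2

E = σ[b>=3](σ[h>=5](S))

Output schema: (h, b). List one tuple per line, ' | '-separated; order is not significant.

Per-node cardinality:
  S → 3
  σ[h>=5](S) → 2
  σ[b>=3](σ[h>=5](S)) → 1

== RESULT ==
h | b
7 | 8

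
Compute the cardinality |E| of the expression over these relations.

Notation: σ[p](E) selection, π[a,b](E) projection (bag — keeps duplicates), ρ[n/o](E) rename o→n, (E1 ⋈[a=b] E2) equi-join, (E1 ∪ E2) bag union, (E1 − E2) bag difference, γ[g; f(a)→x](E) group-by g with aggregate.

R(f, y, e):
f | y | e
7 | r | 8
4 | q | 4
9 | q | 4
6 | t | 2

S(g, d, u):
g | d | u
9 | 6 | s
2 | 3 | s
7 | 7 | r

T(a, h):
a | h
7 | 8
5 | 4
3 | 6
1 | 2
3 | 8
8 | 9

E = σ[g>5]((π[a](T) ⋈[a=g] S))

Row counts bottom-up:
  T → 6
  π[a](T) → 6
  S → 3
  (π[a](T) ⋈[a=g] S) → 1
  σ[g>5]((π[a](T) ⋈[a=g] S)) → 1

|E| = 1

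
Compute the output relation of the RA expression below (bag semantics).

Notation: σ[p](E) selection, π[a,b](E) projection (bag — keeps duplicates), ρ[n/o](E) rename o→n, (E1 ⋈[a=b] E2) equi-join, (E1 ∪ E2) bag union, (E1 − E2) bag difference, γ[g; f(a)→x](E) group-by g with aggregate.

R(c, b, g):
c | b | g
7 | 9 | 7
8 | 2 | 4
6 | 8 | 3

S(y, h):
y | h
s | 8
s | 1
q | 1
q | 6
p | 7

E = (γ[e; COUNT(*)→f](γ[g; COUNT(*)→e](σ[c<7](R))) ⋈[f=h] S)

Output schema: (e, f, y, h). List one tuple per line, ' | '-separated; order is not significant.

Subexpression sizes:
  R → 3
  σ[c<7](R) → 1
  γ[g; COUNT(*)→e](σ[c<7](R)) → 1
  γ[e; COUNT(*)→f](γ[g; COUNT(*)→e](σ[c<7](R))) → 1
  S → 5
  (γ[e; COUNT(*)→f](γ[g; COUNT(*)→e](σ[c<7](R))) ⋈[f=h] S) → 2

== RESULT ==
e | f | y | h
1 | 1 | q | 1
1 | 1 | s | 1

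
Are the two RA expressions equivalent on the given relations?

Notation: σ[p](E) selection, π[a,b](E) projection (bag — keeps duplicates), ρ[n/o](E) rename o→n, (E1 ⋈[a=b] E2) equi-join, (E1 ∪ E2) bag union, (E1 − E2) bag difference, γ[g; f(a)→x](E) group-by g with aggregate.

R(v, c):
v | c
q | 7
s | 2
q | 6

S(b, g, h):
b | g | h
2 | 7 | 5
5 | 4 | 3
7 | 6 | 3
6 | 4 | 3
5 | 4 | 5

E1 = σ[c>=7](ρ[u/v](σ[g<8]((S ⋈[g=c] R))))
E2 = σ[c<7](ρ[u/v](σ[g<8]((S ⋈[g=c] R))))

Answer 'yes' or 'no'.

E1 row counts bottom-up:
  S → 5
  R → 3
  (S ⋈[g=c] R) → 2
  σ[g<8]((S ⋈[g=c] R)) → 2
  ρ[u/v](σ[g<8]((S ⋈[g=c] R))) → 2
  σ[c>=7](ρ[u/v](σ[g<8]((S ⋈[g=c] R)))) → 1
E2 row counts bottom-up:
  S → 5
  R → 3
  (S ⋈[g=c] R) → 2
  σ[g<8]((S ⋈[g=c] R)) → 2
  ρ[u/v](σ[g<8]((S ⋈[g=c] R))) → 2
  σ[c<7](ρ[u/v](σ[g<8]((S ⋈[g=c] R)))) → 1

E1 result:
b | g | h | u | c
2 | 7 | 5 | q | 7
E2 result:
b | g | h | u | c
7 | 6 | 3 | q | 6
Witness: (2, 7, 5, 'q', 7) appears 1× in E1 but 0× in E2.

no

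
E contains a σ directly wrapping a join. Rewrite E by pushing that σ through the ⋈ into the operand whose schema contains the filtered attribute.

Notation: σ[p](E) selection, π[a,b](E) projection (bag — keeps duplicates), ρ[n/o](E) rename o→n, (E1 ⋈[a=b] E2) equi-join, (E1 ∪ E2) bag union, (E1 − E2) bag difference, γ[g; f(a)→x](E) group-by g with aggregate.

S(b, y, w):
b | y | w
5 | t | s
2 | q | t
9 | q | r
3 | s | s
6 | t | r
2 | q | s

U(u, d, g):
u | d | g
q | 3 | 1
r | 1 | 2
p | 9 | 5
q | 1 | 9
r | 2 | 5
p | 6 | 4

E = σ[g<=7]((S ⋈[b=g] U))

σ filters on g, owned by the right side.
E' = (S ⋈[b=g] σ[g<=7](U))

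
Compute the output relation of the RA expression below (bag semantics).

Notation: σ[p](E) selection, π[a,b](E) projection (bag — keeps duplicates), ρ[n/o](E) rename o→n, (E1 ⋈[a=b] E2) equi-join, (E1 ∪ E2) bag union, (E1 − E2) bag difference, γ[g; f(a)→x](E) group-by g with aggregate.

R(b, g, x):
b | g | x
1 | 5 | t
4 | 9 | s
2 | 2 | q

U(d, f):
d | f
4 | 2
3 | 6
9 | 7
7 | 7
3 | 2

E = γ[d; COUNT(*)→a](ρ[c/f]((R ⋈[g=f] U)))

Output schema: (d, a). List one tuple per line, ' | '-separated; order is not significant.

Row counts bottom-up:
  R → 3
  U → 5
  (R ⋈[g=f] U) → 2
  ρ[c/f]((R ⋈[g=f] U)) → 2
  γ[d; COUNT(*)→a](ρ[c/f]((R ⋈[g=f] U))) → 2

== RESULT ==
d | a
3 | 1
4 | 1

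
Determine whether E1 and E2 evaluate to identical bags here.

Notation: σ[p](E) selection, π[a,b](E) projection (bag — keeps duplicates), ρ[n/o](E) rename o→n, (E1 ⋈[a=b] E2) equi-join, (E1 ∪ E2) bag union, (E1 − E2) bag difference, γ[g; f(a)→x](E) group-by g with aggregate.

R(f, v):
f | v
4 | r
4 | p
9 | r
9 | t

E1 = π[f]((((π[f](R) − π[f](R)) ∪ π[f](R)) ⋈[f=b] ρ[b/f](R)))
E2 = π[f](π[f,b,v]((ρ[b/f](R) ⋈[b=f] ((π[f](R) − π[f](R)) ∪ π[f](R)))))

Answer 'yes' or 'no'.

E1 subexpression sizes:
  R → 4
  π[f](R) → 4
  R → 4
  π[f](R) → 4
  (π[f](R) − π[f](R)) → 0
  R → 4
  π[f](R) → 4
  ((π[f](R) − π[f](R)) ∪ π[f](R)) → 4
  R → 4
  ρ[b/f](R) → 4
  (((π[f](R) − π[f](R)) ∪ π[f](R)) ⋈[f=b] ρ[b/f](R)) → 8
  π[f]((((π[f](R) − π[f](R)) ∪ π[f](R)) ⋈[f=b] ρ[b/f](R))) → 8
E2 subexpression sizes:
  R → 4
  ρ[b/f](R) → 4
  R → 4
  π[f](R) → 4
  R → 4
  π[f](R) → 4
  (π[f](R) − π[f](R)) → 0
  R → 4
  π[f](R) → 4
  ((π[f](R) − π[f](R)) ∪ π[f](R)) → 4
  (ρ[b/f](R) ⋈[b=f] ((π[f](R) − π[f](R)) ∪ π[f](R))) → 8
  π[f,b,v]((ρ[b/f](R) ⋈[b=f] ((π[f](R) − π[f](R)) ∪ π[f](R)))) → 8
  π[f](π[f,b,v]((ρ[b/f](R) ⋈[b=f] ((π[f](R) − π[f](R)) ∪ π[f](R))))) → 8

E1 and E2 produce the same multiset:
f
4
4
4
4
9
9
9
9

yes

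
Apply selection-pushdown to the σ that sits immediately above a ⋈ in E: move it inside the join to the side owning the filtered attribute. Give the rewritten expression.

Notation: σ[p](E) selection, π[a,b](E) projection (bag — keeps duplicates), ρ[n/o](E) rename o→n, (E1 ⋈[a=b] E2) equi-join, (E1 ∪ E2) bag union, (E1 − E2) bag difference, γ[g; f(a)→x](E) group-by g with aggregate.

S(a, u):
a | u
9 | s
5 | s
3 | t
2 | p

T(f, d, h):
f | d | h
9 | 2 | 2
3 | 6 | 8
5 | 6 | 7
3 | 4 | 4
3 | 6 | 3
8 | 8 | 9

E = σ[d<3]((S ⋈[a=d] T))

σ filters on d, owned by the right side.
E' = (S ⋈[a=d] σ[d<3](T))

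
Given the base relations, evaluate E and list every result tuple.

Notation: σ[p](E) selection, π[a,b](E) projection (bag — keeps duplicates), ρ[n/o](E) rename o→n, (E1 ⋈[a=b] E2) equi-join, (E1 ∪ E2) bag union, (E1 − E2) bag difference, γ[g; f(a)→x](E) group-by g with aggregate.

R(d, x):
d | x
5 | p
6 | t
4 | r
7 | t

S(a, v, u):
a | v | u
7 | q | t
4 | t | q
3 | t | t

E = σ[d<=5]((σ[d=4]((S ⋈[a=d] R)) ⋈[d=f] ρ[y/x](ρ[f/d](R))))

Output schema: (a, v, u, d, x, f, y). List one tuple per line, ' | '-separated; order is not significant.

Per-node cardinality:
  S → 3
  R → 4
  (S ⋈[a=d] R) → 2
  σ[d=4]((S ⋈[a=d] R)) → 1
  R → 4
  ρ[f/d](R) → 4
  ρ[y/x](ρ[f/d](R)) → 4
  (σ[d=4]((S ⋈[a=d] R)) ⋈[d=f] ρ[y/x](ρ[f/d](R))) → 1
  σ[d<=5]((σ[d=4]((S ⋈[a=d] R)) ⋈[d=f] ρ[y/x](ρ[f/d](R)))) → 1

== RESULT ==
a | v | u | d | x | f | y
4 | t | q | 4 | r | 4 | r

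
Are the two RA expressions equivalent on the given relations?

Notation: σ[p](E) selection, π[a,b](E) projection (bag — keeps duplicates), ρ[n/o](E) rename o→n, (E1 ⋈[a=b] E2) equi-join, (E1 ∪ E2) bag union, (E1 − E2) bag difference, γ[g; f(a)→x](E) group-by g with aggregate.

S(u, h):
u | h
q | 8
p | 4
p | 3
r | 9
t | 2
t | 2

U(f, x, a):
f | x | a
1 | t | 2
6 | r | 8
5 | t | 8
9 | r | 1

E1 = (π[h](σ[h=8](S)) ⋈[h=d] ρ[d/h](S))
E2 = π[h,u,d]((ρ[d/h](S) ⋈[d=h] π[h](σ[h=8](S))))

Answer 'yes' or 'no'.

E1 row counts bottom-up:
  S → 6
  σ[h=8](S) → 1
  π[h](σ[h=8](S)) → 1
  S → 6
  ρ[d/h](S) → 6
  (π[h](σ[h=8](S)) ⋈[h=d] ρ[d/h](S)) → 1
E2 row counts bottom-up:
  S → 6
  ρ[d/h](S) → 6
  S → 6
  σ[h=8](S) → 1
  π[h](σ[h=8](S)) → 1
  (ρ[d/h](S) ⋈[d=h] π[h](σ[h=8](S))) → 1
  π[h,u,d]((ρ[d/h](S) ⋈[d=h] π[h](σ[h=8](S)))) → 1

E1 and E2 produce the same multiset:
h | u | d
8 | q | 8

yes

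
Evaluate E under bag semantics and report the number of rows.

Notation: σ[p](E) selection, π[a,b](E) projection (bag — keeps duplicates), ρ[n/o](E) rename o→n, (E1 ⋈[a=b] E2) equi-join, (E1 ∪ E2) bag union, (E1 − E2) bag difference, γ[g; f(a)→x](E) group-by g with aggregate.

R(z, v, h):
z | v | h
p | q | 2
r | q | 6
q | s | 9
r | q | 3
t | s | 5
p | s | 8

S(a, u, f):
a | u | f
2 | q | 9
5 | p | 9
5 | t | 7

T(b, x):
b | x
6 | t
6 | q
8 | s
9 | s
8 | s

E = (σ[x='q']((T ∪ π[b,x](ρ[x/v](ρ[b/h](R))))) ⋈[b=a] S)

Per-node cardinality:
  T → 5
  R → 6
  ρ[b/h](R) → 6
  ρ[x/v](ρ[b/h](R)) → 6
  π[b,x](ρ[x/v](ρ[b/h](R))) → 6
  (T ∪ π[b,x](ρ[x/v](ρ[b/h](R)))) → 11
  σ[x='q']((T ∪ π[b,x](ρ[x/v](ρ[b/h](R))))) → 4
  S → 3
  (σ[x='q']((T ∪ π[b,x](ρ[x/v](ρ[b/h](R))))) ⋈[b=a] S) → 1

|E| = 1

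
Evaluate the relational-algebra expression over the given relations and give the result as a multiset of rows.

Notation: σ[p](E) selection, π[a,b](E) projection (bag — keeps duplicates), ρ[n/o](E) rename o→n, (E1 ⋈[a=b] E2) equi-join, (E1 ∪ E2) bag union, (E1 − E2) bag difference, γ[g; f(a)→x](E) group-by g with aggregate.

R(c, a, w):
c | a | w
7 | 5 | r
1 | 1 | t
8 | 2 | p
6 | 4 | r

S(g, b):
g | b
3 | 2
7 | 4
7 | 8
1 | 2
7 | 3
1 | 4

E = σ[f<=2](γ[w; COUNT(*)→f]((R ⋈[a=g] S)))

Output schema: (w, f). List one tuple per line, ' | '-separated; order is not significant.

Per-node cardinality:
  R → 4
  S → 6
  (R ⋈[a=g] S) → 2
  γ[w; COUNT(*)→f]((R ⋈[a=g] S)) → 1
  σ[f<=2](γ[w; COUNT(*)→f]((R ⋈[a=g] S))) → 1

== RESULT ==
w | f
t | 2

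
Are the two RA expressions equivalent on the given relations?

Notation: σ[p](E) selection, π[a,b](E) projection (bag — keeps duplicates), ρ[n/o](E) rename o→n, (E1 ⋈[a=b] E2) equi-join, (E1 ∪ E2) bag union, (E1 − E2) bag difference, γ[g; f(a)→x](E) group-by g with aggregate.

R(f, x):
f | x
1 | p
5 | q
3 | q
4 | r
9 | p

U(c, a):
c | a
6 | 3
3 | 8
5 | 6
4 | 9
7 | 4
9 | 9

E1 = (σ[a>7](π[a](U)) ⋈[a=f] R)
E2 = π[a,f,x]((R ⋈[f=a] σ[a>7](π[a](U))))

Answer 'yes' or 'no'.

E1 subexpression sizes:
  U → 6
  π[a](U) → 6
  σ[a>7](π[a](U)) → 3
  R → 5
  (σ[a>7](π[a](U)) ⋈[a=f] R) → 2
E2 subexpression sizes:
  R → 5
  U → 6
  π[a](U) → 6
  σ[a>7](π[a](U)) → 3
  (R ⋈[f=a] σ[a>7](π[a](U))) → 2
  π[a,f,x]((R ⋈[f=a] σ[a>7](π[a](U)))) → 2

E1 and E2 produce the same multiset:
a | f | x
9 | 9 | p
9 | 9 | p

yes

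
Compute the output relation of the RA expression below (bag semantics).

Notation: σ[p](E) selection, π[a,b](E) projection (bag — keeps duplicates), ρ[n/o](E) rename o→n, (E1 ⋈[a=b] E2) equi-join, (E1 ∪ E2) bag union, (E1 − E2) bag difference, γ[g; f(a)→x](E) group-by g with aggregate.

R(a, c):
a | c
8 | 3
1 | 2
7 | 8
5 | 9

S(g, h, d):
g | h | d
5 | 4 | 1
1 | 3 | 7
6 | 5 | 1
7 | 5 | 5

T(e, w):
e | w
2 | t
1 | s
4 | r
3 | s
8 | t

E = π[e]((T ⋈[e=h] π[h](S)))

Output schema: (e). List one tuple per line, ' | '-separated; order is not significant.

Stepwise |·|:
  T → 5
  S → 4
  π[h](S) → 4
  (T ⋈[e=h] π[h](S)) → 2
  π[e]((T ⋈[e=h] π[h](S))) → 2

== RESULT ==
e
3
4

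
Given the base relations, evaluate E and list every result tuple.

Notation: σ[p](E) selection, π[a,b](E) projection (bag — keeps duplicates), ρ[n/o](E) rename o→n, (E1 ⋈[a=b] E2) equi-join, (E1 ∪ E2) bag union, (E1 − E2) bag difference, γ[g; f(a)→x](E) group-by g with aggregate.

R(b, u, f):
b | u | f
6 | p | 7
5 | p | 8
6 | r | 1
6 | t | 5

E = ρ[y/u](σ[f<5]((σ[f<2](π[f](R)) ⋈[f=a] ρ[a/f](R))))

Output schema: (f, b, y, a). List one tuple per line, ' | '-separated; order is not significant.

Per-node cardinality:
  R → 4
  π[f](R) → 4
  σ[f<2](π[f](R)) → 1
  R → 4
  ρ[a/f](R) → 4
  (σ[f<2](π[f](R)) ⋈[f=a] ρ[a/f](R)) → 1
  σ[f<5]((σ[f<2](π[f](R)) ⋈[f=a] ρ[a/f](R))) → 1
  ρ[y/u](σ[f<5]((σ[f<2](π[f](R)) ⋈[f=a] ρ[a/f](R)))) → 1

== RESULT ==
f | b | y | a
1 | 6 | r | 1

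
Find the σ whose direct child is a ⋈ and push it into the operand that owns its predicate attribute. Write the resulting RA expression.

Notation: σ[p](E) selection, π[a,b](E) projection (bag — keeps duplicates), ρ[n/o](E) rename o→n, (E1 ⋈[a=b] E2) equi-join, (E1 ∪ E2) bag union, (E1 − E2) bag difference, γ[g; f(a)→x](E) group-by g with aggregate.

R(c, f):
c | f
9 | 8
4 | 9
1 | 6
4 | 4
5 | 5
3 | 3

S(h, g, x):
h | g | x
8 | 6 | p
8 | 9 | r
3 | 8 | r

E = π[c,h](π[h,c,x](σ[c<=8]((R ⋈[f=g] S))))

σ filters on c, owned by the left side.
E' = π[c,h](π[h,c,x]((σ[c<=8](R) ⋈[f=g] S)))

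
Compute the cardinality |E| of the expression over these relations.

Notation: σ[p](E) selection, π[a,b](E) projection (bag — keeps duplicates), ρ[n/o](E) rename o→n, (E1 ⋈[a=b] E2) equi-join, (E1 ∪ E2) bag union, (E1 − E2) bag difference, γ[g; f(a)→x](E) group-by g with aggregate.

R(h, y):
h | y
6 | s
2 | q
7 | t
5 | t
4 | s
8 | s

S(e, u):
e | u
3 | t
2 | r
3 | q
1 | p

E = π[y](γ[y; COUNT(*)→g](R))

Stepwise |·|:
  R → 6
  γ[y; COUNT(*)→g](R) → 3
  π[y](γ[y; COUNT(*)→g](R)) → 3

|E| = 3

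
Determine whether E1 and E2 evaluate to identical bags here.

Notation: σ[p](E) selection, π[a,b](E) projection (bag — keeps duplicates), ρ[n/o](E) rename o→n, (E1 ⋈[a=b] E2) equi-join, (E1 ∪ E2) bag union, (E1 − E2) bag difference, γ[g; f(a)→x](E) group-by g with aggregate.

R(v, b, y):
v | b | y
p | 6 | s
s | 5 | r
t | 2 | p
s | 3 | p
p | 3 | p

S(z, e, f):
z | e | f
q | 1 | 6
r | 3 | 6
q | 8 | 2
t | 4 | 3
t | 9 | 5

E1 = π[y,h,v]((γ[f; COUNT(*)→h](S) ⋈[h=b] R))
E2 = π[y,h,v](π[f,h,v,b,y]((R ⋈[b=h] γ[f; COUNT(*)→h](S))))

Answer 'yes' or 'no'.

E1 stepwise |·|:
  S → 5
  γ[f; COUNT(*)→h](S) → 4
  R → 5
  (γ[f; COUNT(*)→h](S) ⋈[h=b] R) → 1
  π[y,h,v]((γ[f; COUNT(*)→h](S) ⋈[h=b] R)) → 1
E2 stepwise |·|:
  R → 5
  S → 5
  γ[f; COUNT(*)→h](S) → 4
  (R ⋈[b=h] γ[f; COUNT(*)→h](S)) → 1
  π[f,h,v,b,y]((R ⋈[b=h] γ[f; COUNT(*)→h](S))) → 1
  π[y,h,v](π[f,h,v,b,y]((R ⋈[b=h] γ[f; COUNT(*)→h](S)))) → 1

E1 and E2 produce the same multiset:
y | h | v
p | 2 | t

yes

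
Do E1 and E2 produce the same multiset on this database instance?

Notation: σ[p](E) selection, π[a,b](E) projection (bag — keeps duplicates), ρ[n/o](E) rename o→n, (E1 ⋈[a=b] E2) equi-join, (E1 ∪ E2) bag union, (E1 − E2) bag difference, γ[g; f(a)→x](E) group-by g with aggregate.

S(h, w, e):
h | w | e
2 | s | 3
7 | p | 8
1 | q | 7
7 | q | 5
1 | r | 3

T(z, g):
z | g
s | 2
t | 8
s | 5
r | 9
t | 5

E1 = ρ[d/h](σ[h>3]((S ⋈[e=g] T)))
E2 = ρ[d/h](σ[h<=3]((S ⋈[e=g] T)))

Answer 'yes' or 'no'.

E1 stepwise |·|:
  S → 5
  T → 5
  (S ⋈[e=g] T) → 3
  σ[h>3]((S ⋈[e=g] T)) → 3
  ρ[d/h](σ[h>3]((S ⋈[e=g] T))) → 3
E2 stepwise |·|:
  S → 5
  T → 5
  (S ⋈[e=g] T) → 3
  σ[h<=3]((S ⋈[e=g] T)) → 0
  ρ[d/h](σ[h<=3]((S ⋈[e=g] T))) → 0

E1 result:
d | w | e | z | g
7 | p | 8 | t | 8
7 | q | 5 | s | 5
7 | q | 5 | t | 5
E2 result:
d | w | e | z | g
(0 rows)
Witness: (7, 'p', 8, 't', 8) appears 1× in E1 but 0× in E2.

no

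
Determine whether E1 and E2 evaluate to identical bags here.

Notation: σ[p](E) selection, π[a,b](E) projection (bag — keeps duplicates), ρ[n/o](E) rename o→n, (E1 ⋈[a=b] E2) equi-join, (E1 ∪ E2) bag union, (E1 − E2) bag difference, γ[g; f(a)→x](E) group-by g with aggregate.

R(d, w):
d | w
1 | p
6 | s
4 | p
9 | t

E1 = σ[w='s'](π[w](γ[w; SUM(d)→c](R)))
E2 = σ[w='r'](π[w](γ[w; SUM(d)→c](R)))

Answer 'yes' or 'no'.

E1 per-node cardinality:
  R → 4
  γ[w; SUM(d)→c](R) → 3
  π[w](γ[w; SUM(d)→c](R)) → 3
  σ[w='s'](π[w](γ[w; SUM(d)→c](R))) → 1
E2 per-node cardinality:
  R → 4
  γ[w; SUM(d)→c](R) → 3
  π[w](γ[w; SUM(d)→c](R)) → 3
  σ[w='r'](π[w](γ[w; SUM(d)→c](R))) → 0

E1 result:
w
s
E2 result:
w
(0 rows)
Witness: ('s',) appears 1× in E1 but 0× in E2.

no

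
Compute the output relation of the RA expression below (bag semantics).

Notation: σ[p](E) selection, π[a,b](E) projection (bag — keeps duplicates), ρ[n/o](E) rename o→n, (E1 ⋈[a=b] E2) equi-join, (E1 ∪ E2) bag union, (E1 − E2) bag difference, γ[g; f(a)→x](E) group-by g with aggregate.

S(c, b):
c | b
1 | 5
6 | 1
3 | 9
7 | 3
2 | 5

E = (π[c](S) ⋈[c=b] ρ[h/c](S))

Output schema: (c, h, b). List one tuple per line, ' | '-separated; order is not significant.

Subexpression sizes:
  S → 5
  π[c](S) → 5
  S → 5
  ρ[h/c](S) → 5
  (π[c](S) ⋈[c=b] ρ[h/c](S)) → 2

== RESULT ==
c | h | b
1 | 6 | 1
3 | 7 | 3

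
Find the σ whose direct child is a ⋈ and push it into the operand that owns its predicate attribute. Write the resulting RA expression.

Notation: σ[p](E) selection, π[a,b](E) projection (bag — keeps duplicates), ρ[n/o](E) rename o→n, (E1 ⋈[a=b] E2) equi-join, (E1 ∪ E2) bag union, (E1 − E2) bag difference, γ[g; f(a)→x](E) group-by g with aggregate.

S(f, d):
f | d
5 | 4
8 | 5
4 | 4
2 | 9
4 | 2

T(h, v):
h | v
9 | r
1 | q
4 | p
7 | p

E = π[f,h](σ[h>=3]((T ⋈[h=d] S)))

σ filters on h, owned by the left side.
E' = π[f,h]((σ[h>=3](T) ⋈[h=d] S))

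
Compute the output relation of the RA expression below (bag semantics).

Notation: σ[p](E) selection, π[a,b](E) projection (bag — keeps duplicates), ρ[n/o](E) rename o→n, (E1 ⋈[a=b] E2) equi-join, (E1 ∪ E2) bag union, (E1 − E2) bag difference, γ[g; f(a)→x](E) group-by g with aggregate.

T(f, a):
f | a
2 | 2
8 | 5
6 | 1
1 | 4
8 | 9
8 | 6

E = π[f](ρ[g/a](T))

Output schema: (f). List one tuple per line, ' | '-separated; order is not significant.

Subexpression sizes:
  T → 6
  ρ[g/a](T) → 6
  π[f](ρ[g/a](T)) → 6

== RESULT ==
f
1
2
6
8
8
8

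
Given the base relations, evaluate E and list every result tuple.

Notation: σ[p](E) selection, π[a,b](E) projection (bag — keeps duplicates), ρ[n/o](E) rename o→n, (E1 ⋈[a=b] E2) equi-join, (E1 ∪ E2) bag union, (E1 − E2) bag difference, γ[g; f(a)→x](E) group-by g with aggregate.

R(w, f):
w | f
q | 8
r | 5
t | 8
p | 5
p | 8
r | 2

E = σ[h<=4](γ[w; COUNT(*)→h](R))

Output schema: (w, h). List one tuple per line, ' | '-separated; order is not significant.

Row counts bottom-up:
  R → 6
  γ[w; COUNT(*)→h](R) → 4
  σ[h<=4](γ[w; COUNT(*)→h](R)) → 4

== RESULT ==
w | h
p | 2
q | 1
r | 2
t | 1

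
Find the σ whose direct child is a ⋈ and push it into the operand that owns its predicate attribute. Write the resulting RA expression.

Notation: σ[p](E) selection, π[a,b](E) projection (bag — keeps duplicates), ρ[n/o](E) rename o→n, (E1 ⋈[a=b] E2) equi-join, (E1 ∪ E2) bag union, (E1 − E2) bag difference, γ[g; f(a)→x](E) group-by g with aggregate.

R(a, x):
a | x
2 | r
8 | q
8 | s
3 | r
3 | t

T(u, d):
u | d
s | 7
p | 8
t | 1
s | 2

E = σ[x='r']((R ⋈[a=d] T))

σ filters on x, owned by the left side.
E' = (σ[x='r'](R) ⋈[a=d] T)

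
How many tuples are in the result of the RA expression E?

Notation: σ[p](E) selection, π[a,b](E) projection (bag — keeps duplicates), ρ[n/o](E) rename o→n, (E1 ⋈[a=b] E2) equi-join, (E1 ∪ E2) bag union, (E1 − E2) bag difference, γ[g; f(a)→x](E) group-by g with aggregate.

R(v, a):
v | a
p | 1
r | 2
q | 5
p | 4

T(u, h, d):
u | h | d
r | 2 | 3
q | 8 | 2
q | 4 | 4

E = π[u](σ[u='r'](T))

Row counts bottom-up:
  T → 3
  σ[u='r'](T) → 1
  π[u](σ[u='r'](T)) → 1

|E| = 1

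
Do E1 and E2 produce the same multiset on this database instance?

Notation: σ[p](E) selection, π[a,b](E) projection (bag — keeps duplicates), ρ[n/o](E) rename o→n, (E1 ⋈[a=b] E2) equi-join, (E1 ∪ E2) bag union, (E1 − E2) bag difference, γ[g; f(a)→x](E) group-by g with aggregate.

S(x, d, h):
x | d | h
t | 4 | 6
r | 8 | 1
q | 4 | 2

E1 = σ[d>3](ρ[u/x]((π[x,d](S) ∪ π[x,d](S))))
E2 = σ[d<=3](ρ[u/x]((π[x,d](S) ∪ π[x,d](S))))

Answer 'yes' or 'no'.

E1 per-node cardinality:
  S → 3
  π[x,d](S) → 3
  S → 3
  π[x,d](S) → 3
  (π[x,d](S) ∪ π[x,d](S)) → 6
  ρ[u/x]((π[x,d](S) ∪ π[x,d](S))) → 6
  σ[d>3](ρ[u/x]((π[x,d](S) ∪ π[x,d](S)))) → 6
E2 per-node cardinality:
  S → 3
  π[x,d](S) → 3
  S → 3
  π[x,d](S) → 3
  (π[x,d](S) ∪ π[x,d](S)) → 6
  ρ[u/x]((π[x,d](S) ∪ π[x,d](S))) → 6
  σ[d<=3](ρ[u/x]((π[x,d](S) ∪ π[x,d](S)))) → 0

E1 result:
u | d
q | 4
q | 4
r | 8
r | 8
t | 4
t | 4
E2 result:
u | d
(0 rows)
Witness: ('q', 4) appears 2× in E1 but 0× in E2.

no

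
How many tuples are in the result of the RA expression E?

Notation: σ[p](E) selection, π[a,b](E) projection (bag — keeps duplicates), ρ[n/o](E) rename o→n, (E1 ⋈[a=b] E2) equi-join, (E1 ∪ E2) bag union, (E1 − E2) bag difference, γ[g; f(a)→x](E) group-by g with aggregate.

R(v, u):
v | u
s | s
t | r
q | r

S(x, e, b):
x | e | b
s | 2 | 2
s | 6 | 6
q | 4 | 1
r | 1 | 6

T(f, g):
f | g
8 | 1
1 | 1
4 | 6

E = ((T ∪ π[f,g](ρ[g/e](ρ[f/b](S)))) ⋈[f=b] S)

Row counts bottom-up:
  T → 3
  S → 4
  ρ[f/b](S) → 4
  ρ[g/e](ρ[f/b](S)) → 4
  π[f,g](ρ[g/e](ρ[f/b](S))) → 4
  (T ∪ π[f,g](ρ[g/e](ρ[f/b](S)))) → 7
  S → 4
  ((T ∪ π[f,g](ρ[g/e](ρ[f/b](S)))) ⋈[f=b] S) → 7

|E| = 7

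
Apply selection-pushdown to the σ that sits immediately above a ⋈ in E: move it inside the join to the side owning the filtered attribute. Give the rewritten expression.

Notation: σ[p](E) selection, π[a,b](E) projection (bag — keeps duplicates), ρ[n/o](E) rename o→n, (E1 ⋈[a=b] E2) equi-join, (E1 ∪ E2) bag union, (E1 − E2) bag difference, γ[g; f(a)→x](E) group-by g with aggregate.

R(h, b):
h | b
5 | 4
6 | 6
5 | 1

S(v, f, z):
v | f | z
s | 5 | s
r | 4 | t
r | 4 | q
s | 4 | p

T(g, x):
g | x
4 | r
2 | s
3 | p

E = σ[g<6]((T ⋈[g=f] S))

σ filters on g, owned by the left side.
E' = (σ[g<6](T) ⋈[g=f] S)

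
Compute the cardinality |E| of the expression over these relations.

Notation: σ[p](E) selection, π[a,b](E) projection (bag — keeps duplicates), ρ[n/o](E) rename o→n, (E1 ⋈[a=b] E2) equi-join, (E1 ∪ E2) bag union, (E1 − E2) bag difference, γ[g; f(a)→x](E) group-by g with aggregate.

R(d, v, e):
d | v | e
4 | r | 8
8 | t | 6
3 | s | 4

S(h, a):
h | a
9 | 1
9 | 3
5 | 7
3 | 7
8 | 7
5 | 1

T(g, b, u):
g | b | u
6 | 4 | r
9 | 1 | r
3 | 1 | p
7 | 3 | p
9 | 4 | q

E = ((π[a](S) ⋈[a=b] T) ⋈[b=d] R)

Subexpression sizes:
  S → 6
  π[a](S) → 6
  T → 5
  (π[a](S) ⋈[a=b] T) → 5
  R → 3
  ((π[a](S) ⋈[a=b] T) ⋈[b=d] R) → 1

|E| = 1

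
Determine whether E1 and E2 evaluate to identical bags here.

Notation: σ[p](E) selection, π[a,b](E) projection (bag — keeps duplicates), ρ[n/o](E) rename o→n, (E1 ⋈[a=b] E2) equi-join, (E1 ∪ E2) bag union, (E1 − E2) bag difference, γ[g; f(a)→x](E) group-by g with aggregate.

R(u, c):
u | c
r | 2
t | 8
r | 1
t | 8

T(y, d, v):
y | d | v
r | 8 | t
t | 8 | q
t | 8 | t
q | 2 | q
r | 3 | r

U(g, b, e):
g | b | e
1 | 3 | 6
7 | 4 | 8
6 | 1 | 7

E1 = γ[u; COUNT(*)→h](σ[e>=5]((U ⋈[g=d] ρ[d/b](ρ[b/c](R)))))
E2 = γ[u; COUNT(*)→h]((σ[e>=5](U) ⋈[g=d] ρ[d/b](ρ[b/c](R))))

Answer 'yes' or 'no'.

E1 per-node cardinality:
  U → 3
  R → 4
  ρ[b/c](R) → 4
  ρ[d/b](ρ[b/c](R)) → 4
  (U ⋈[g=d] ρ[d/b](ρ[b/c](R))) → 1
  σ[e>=5]((U ⋈[g=d] ρ[d/b](ρ[b/c](R)))) → 1
  γ[u; COUNT(*)→h](σ[e>=5]((U ⋈[g=d] ρ[d/b](ρ[b/c](R))))) → 1
E2 per-node cardinality:
  U → 3
  σ[e>=5](U) → 3
  R → 4
  ρ[b/c](R) → 4
  ρ[d/b](ρ[b/c](R)) → 4
  (σ[e>=5](U) ⋈[g=d] ρ[d/b](ρ[b/c](R))) → 1
  γ[u; COUNT(*)→h]((σ[e>=5](U) ⋈[g=d] ρ[d/b](ρ[b/c](R)))) → 1

E1 and E2 produce the same multiset:
u | h
r | 1

yes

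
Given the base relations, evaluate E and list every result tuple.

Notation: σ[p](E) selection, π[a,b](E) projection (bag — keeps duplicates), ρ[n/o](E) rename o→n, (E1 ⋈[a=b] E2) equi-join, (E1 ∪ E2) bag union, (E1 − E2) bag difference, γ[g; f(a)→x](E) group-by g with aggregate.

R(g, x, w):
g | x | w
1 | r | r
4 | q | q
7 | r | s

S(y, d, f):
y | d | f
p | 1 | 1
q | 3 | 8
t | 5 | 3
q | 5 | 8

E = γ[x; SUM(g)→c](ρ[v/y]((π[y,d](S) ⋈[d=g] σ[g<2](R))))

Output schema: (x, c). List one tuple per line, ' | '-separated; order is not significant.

Per-node cardinality:
  S → 4
  π[y,d](S) → 4
  R → 3
  σ[g<2](R) → 1
  (π[y,d](S) ⋈[d=g] σ[g<2](R)) → 1
  ρ[v/y]((π[y,d](S) ⋈[d=g] σ[g<2](R))) → 1
  γ[x; SUM(g)→c](ρ[v/y]((π[y,d](S) ⋈[d=g] σ[g<2](R)))) → 1

== RESULT ==
x | c
r | 1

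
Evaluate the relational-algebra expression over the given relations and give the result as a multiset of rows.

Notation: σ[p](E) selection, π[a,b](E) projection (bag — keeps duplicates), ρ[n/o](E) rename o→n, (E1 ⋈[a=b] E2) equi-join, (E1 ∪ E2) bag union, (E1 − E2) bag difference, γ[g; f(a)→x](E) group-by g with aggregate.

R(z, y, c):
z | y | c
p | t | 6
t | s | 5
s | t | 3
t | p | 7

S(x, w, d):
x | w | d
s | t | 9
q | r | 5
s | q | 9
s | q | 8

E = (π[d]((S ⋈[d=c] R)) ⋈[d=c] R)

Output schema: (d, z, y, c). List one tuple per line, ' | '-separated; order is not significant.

Per-node cardinality:
  S → 4
  R → 4
  (S ⋈[d=c] R) → 1
  π[d]((S ⋈[d=c] R)) → 1
  R → 4
  (π[d]((S ⋈[d=c] R)) ⋈[d=c] R) → 1

== RESULT ==
d | z | y | c
5 | t | s | 5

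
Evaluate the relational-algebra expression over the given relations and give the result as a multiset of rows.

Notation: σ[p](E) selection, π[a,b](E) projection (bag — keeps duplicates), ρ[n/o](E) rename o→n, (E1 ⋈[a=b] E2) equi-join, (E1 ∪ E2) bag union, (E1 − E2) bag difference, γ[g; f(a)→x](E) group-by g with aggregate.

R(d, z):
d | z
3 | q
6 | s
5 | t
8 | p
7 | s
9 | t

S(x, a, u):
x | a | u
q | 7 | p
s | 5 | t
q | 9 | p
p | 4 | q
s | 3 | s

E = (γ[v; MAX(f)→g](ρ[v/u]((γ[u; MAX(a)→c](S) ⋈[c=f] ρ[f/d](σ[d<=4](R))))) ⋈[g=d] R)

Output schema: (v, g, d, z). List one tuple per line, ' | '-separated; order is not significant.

Stepwise |·|:
  S → 5
  γ[u; MAX(a)→c](S) → 4
  R → 6
  σ[d<=4](R) → 1
  ρ[f/d](σ[d<=4](R)) → 1
  (γ[u; MAX(a)→c](S) ⋈[c=f] ρ[f/d](σ[d<=4](R))) → 1
  ρ[v/u]((γ[u; MAX(a)→c](S) ⋈[c=f] ρ[f/d](σ[d<=4](R)))) → 1
  γ[v; MAX(f)→g](ρ[v/u]((γ[u; MAX(a)→c](S) ⋈[c=f] ρ[f/d](σ[d<=4](R))))) → 1
  R → 6
  (γ[v; MAX(f)→g](ρ[v/u]((γ[u; MAX(a)→c](S) ⋈[c=f] ρ[f/d](σ[d<=4](R))))) ⋈[g=d] R) → 1

== RESULT ==
v | g | d | z
s | 3 | 3 | q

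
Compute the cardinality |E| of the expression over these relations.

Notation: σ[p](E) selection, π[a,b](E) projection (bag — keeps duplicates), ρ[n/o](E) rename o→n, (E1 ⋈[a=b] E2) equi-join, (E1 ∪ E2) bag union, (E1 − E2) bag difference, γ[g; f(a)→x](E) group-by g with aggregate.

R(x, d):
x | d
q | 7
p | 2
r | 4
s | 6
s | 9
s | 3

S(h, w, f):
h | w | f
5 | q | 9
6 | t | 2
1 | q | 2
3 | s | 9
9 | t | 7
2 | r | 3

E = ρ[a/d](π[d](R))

Subexpression sizes:
  R → 6
  π[d](R) → 6
  ρ[a/d](π[d](R)) → 6

|E| = 6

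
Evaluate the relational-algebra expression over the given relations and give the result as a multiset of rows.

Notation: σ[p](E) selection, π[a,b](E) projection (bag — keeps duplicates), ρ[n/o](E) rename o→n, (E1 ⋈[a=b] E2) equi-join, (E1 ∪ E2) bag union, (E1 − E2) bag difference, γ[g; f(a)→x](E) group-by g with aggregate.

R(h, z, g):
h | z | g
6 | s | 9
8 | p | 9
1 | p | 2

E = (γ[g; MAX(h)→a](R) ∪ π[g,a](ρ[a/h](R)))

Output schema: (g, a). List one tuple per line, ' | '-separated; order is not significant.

Per-node cardinality:
  R → 3
  γ[g; MAX(h)→a](R) → 2
  R → 3
  ρ[a/h](R) → 3
  π[g,a](ρ[a/h](R)) → 3
  (γ[g; MAX(h)→a](R) ∪ π[g,a](ρ[a/h](R))) → 5

== RESULT ==
g | a
2 | 1
2 | 1
9 | 6
9 | 8
9 | 8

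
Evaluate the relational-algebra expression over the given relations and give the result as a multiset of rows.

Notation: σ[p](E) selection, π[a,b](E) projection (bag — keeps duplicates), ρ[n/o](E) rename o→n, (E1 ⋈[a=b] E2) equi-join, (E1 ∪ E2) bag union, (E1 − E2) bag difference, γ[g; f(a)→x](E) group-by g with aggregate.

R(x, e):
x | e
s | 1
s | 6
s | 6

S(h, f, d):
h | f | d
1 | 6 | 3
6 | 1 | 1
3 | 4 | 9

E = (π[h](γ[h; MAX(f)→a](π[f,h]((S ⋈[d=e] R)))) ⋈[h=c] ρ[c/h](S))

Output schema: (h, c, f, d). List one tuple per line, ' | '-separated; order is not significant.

Stepwise |·|:
  S → 3
  R → 3
  (S ⋈[d=e] R) → 1
  π[f,h]((S ⋈[d=e] R)) → 1
  γ[h; MAX(f)→a](π[f,h]((S ⋈[d=e] R))) → 1
  π[h](γ[h; MAX(f)→a](π[f,h]((S ⋈[d=e] R)))) → 1
  S → 3
  ρ[c/h](S) → 3
  (π[h](γ[h; MAX(f)→a](π[f,h]((S ⋈[d=e] R)))) ⋈[h=c] ρ[c/h](S)) → 1

== RESULT ==
h | c | f | d
6 | 6 | 1 | 1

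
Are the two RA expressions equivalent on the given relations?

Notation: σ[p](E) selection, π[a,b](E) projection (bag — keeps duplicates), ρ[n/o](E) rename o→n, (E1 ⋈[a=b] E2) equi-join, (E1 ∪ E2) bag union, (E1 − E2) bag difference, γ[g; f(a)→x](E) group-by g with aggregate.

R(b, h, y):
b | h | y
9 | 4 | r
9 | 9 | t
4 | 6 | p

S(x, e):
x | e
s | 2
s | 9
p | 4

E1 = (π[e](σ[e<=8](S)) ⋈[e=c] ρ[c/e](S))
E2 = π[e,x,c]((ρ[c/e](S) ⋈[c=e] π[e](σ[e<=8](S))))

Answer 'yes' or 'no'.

E1 subexpression sizes:
  S → 3
  σ[e<=8](S) → 2
  π[e](σ[e<=8](S)) → 2
  S → 3
  ρ[c/e](S) → 3
  (π[e](σ[e<=8](S)) ⋈[e=c] ρ[c/e](S)) → 2
E2 subexpression sizes:
  S → 3
  ρ[c/e](S) → 3
  S → 3
  σ[e<=8](S) → 2
  π[e](σ[e<=8](S)) → 2
  (ρ[c/e](S) ⋈[c=e] π[e](σ[e<=8](S))) → 2
  π[e,x,c]((ρ[c/e](S) ⋈[c=e] π[e](σ[e<=8](S)))) → 2

E1 and E2 produce the same multiset:
e | x | c
2 | s | 2
4 | p | 4

yes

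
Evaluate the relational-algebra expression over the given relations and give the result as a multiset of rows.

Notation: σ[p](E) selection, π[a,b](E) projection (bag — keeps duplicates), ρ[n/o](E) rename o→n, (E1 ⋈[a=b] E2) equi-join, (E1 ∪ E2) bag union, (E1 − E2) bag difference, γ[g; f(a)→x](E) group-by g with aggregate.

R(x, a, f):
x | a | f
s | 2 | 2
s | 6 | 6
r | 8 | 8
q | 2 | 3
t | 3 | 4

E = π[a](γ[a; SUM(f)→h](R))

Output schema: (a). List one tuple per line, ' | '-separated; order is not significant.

Row counts bottom-up:
  R → 5
  γ[a; SUM(f)→h](R) → 4
  π[a](γ[a; SUM(f)→h](R)) → 4

== RESULT ==
a
2
3
6
8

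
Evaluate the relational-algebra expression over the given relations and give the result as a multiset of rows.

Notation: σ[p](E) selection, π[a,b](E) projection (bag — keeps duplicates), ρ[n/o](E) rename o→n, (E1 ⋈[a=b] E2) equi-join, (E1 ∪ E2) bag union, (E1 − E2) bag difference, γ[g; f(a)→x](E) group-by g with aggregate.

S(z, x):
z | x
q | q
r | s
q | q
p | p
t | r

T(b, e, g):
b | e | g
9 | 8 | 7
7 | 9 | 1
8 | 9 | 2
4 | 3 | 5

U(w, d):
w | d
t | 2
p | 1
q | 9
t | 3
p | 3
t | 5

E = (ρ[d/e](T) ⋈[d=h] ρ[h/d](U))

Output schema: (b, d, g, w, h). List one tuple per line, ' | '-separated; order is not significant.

Row counts bottom-up:
  T → 4
  ρ[d/e](T) → 4
  U → 6
  ρ[h/d](U) → 6
  (ρ[d/e](T) ⋈[d=h] ρ[h/d](U)) → 4

== RESULT ==
b | d | g | w | h
4 | 3 | 5 | p | 3
4 | 3 | 5 | t | 3
7 | 9 | 1 | q | 9
8 | 9 | 2 | q | 9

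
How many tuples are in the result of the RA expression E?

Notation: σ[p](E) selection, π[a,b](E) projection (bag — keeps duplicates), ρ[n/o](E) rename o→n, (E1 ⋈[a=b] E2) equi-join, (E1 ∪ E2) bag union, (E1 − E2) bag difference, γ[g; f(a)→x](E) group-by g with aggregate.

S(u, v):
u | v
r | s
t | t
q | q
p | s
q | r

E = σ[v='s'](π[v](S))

Stepwise |·|:
  S → 5
  π[v](S) → 5
  σ[v='s'](π[v](S)) → 2

|E| = 2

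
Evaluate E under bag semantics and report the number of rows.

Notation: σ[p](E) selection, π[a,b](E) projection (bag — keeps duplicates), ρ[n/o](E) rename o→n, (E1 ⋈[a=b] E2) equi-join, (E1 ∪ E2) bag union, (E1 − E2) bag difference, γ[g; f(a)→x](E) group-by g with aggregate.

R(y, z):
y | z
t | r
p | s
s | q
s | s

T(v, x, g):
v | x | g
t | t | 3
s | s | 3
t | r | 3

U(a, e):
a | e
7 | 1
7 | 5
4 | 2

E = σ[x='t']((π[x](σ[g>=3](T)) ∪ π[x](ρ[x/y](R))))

Subexpression sizes:
  T → 3
  σ[g>=3](T) → 3
  π[x](σ[g>=3](T)) → 3
  R → 4
  ρ[x/y](R) → 4
  π[x](ρ[x/y](R)) → 4
  (π[x](σ[g>=3](T)) ∪ π[x](ρ[x/y](R))) → 7
  σ[x='t']((π[x](σ[g>=3](T)) ∪ π[x](ρ[x/y](R)))) → 2

|E| = 2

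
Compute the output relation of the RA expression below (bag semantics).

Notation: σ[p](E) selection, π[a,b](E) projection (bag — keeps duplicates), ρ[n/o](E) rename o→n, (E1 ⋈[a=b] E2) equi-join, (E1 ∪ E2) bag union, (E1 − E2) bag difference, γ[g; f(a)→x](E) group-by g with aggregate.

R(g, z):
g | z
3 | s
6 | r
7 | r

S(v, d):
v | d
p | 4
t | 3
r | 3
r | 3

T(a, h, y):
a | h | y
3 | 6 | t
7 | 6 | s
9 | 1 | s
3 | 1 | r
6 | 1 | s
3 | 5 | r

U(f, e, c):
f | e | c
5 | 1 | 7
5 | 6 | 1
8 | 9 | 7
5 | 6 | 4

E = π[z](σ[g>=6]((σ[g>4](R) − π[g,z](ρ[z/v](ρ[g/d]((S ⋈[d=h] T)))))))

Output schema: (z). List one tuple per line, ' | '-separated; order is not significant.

Per-node cardinality:
  R → 3
  σ[g>4](R) → 2
  S → 4
  T → 6
  (S ⋈[d=h] T) → 0
  ρ[g/d]((S ⋈[d=h] T)) → 0
  ρ[z/v](ρ[g/d]((S ⋈[d=h] T))) → 0
  π[g,z](ρ[z/v](ρ[g/d]((S ⋈[d=h] T)))) → 0
  (σ[g>4](R) − π[g,z](ρ[z/v](ρ[g/d]((S ⋈[d=h] T))))) → 2
  σ[g>=6]((σ[g>4](R) − π[g,z](ρ[z/v](ρ[g/d]((S ⋈[d=h] T)))))) → 2
  π[z](σ[g>=6]((σ[g>4](R) − π[g,z](ρ[z/v](ρ[g/d]((S ⋈[d=h] T))))))) → 2

== RESULT ==
z
r
r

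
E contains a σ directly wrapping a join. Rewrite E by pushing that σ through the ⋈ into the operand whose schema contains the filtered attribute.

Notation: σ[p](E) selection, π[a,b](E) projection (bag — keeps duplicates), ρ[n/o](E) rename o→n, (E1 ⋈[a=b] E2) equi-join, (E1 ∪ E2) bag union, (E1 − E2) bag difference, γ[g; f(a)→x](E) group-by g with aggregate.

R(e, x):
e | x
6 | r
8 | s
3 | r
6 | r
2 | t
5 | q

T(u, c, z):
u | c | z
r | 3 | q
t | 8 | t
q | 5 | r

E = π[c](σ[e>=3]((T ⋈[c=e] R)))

σ filters on e, owned by the right side.
E' = π[c]((T ⋈[c=e] σ[e>=3](R)))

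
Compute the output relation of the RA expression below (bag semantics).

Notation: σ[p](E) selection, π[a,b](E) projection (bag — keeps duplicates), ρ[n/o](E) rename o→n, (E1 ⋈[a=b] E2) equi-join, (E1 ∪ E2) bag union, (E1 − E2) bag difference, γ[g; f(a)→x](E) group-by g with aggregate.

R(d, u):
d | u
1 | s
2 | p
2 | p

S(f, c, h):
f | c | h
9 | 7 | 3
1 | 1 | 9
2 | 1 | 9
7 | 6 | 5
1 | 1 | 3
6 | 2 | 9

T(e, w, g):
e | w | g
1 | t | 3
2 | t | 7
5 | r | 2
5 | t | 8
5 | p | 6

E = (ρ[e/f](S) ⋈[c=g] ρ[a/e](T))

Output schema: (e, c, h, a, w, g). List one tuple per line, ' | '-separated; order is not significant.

Subexpression sizes:
  S → 6
  ρ[e/f](S) → 6
  T → 5
  ρ[a/e](T) → 5
  (ρ[e/f](S) ⋈[c=g] ρ[a/e](T)) → 3

== RESULT ==
e | c | h | a | w | g
6 | 2 | 9 | 5 | r | 2
7 | 6 | 5 | 5 | p | 6
9 | 7 | 3 | 2 | t | 7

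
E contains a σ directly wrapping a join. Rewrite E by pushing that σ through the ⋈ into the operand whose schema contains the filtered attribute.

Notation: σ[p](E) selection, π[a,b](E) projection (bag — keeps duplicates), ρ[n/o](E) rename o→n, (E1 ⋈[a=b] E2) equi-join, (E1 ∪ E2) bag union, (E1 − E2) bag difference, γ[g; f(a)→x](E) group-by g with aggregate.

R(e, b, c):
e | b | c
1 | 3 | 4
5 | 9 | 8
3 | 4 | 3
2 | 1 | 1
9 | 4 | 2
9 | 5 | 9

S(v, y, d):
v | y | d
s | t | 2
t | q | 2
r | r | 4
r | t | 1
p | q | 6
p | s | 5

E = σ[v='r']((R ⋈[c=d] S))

σ filters on v, owned by the right side.
E' = (R ⋈[c=d] σ[v='r'](S))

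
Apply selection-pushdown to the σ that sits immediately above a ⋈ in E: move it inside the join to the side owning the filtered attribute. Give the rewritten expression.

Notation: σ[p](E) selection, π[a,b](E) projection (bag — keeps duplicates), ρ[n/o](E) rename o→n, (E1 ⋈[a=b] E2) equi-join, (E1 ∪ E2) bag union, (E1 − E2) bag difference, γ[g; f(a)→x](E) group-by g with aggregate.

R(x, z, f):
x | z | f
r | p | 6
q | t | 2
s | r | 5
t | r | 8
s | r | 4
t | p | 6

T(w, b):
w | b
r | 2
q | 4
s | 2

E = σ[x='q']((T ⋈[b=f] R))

σ filters on x, owned by the right side.
E' = (T ⋈[b=f] σ[x='q'](R))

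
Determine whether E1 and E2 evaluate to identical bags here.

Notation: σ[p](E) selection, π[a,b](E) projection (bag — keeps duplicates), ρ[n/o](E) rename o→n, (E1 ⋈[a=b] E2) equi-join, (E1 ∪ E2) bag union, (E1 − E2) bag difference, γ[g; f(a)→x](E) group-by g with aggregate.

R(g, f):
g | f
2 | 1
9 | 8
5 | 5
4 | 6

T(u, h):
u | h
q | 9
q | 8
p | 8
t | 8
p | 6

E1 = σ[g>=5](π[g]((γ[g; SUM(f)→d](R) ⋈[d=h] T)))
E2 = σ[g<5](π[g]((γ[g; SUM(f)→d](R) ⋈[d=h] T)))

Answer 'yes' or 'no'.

E1 per-node cardinality:
  R → 4
  γ[g; SUM(f)→d](R) → 4
  T → 5
  (γ[g; SUM(f)→d](R) ⋈[d=h] T) → 4
  π[g]((γ[g; SUM(f)→d](R) ⋈[d=h] T)) → 4
  σ[g>=5](π[g]((γ[g; SUM(f)→d](R) ⋈[d=h] T))) → 3
E2 per-node cardinality:
  R → 4
  γ[g; SUM(f)→d](R) → 4
  T → 5
  (γ[g; SUM(f)→d](R) ⋈[d=h] T) → 4
  π[g]((γ[g; SUM(f)→d](R) ⋈[d=h] T)) → 4
  σ[g<5](π[g]((γ[g; SUM(f)→d](R) ⋈[d=h] T))) → 1

E1 result:
g
9
9
9
E2 result:
g
4
Witness: (9,) appears 3× in E1 but 0× in E2.

no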